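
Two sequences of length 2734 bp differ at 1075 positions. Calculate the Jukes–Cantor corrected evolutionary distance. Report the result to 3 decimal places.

0.557

p = 1075/2734 ≈ 0.393197.
d = −(3/4) ln(1 − 4p/3) = −0.75 ln(1 − 0.524263) = −0.75 ln(0.475737)
  = −0.75 × (-0.742890) = 0.557168 substitutions/site.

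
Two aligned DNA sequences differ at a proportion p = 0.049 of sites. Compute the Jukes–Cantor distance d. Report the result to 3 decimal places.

d = −(3/4) ln(1 − 4p/3) = −0.75 ln(1 − 0.065333) = −0.75 ln(0.934667)
  = −0.75 × (-0.067565) = 0.050674 substitutions/site.

0.051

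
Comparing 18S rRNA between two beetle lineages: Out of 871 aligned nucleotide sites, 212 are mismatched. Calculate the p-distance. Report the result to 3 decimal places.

0.243

p = 212/871 = 0.243398… ≈ 0.243 (to 3 d.p.).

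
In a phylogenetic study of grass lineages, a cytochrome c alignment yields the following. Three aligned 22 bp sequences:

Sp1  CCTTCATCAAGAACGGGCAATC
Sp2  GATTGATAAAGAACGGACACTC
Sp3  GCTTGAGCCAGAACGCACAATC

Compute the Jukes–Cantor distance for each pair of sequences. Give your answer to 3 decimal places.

d(Sp1,Sp2) = 0.339, d(Sp1,Sp3) = 0.339, d(Sp2,Sp3) = 0.339

Sp1–Sp2: 6/22 sites differ → p ≈ 0.272727, d = −0.75 ln(1 − 0.363636) = 0.338988 ≈ 0.339.
Sp1–Sp3: 6/22 sites differ → p ≈ 0.272727, d = −0.75 ln(1 − 0.363636) = 0.338988 ≈ 0.339.
Sp2–Sp3: 6/22 sites differ → p ≈ 0.272727, d = −0.75 ln(1 − 0.363636) = 0.338988 ≈ 0.339.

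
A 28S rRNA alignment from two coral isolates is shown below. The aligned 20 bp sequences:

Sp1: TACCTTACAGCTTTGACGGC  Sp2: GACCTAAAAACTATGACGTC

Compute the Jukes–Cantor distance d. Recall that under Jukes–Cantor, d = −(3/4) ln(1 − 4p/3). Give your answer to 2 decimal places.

The sequences differ at 6 of 20 sites (1, 6, 8, 10, 13, 19), so p = 6/20 = 0.3.
d = −(3/4) ln(1 − 4p/3) = −0.75 ln(1 − 0.4) = −0.75 ln(0.6)
  = −0.75 × (-0.510826) = 0.383120 substitutions/site.

0.38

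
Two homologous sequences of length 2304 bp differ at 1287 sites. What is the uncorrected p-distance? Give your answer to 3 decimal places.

0.559

p = 1287/2304 = 0.558593… ≈ 0.559 (to 3 d.p.).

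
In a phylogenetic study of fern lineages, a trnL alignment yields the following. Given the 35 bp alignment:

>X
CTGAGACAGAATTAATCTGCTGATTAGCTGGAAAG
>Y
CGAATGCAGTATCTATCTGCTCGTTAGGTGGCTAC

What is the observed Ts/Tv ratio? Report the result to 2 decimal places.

0.44

Transitions are A↔G and C↔T; transversions are all other mismatches.
Transitions: 4. Transversions: 9.
R = 4/9 = 0.444444… ≈ 0.44 (to 2 d.p.).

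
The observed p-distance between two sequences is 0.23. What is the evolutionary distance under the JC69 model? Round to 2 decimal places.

d = −(3/4) ln(1 − 4p/3) = −0.75 ln(1 − 0.306667) = −0.75 ln(0.693333)
  = −0.75 × (-0.366245) = 0.274684 substitutions/site.

0.27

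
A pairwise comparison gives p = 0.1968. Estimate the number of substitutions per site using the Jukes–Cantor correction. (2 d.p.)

0.23

d = −(3/4) ln(1 − 4p/3) = −0.75 ln(1 − 0.2624) = −0.75 ln(0.7376)
  = −0.75 × (-0.304354) = 0.228266 substitutions/site.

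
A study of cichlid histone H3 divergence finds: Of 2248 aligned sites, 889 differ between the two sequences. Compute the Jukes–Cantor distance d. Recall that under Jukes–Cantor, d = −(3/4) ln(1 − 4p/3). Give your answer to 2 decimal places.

0.56

p = 889/2248 ≈ 0.395463.
d = −(3/4) ln(1 − 4p/3) = −0.75 ln(1 − 0.527284) = −0.75 ln(0.472716)
  = −0.75 × (-0.749260) = 0.561945 substitutions/site.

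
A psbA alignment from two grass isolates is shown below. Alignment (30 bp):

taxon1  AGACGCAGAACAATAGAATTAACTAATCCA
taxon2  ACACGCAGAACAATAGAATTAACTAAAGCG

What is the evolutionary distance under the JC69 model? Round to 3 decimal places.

0.147

The sequences differ at 4 of 30 sites (2, 27, 28, 30), so p = 4/30 ≈ 0.133333.
d = −(3/4) ln(1 − 4p/3) = −0.75 ln(1 − 0.177777) = −0.75 ln(0.822223)
  = −0.75 × (-0.195744) = 0.146808 substitutions/site.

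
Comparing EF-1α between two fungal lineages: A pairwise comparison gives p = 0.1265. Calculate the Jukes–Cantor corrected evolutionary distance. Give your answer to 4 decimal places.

0.1385

d = −(3/4) ln(1 − 4p/3) = −0.75 ln(1 − 0.168667) = −0.75 ln(0.831333)
  = −0.75 × (-0.184725) = 0.138544 substitutions/site.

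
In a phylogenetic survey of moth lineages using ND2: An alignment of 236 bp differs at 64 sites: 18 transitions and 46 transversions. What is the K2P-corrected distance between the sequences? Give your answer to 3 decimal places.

0.337

P = 18/236 ≈ 0.076271 and Q = 46/236 ≈ 0.194915.
Under the Kimura two-parameter model, d = −½ ln(1 − 2P − Q) − ¼ ln(1 − 2Q).
1 − 2P − Q = 0.652543, giving −½ ln(0.652543) = 0.213439.
1 − 2Q = 0.61017, giving −¼ ln(0.61017) = 0.123504.
d = 0.213439 + 0.123504 = 0.336943.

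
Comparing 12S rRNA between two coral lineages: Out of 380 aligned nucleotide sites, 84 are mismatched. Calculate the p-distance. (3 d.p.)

p = 84/380 = 0.221052… ≈ 0.221 (to 3 d.p.).

0.221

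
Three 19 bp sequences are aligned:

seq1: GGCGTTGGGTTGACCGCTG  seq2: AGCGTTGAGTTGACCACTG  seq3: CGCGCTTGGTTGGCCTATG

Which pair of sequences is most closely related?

seq1 and seq2

seq1–seq2: 3/19 differ, p = 0.158, d = 0.177.
seq1–seq3: 6/19 differ, p = 0.316, d = 0.410.
seq2–seq3: 7/19 differ, p = 0.368, d = 0.507.
The smallest distance is between seq1 and seq2.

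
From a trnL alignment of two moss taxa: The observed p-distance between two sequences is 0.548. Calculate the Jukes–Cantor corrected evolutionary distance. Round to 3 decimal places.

d = −(3/4) ln(1 − 4p/3) = −0.75 ln(1 − 0.730667) = −0.75 ln(0.269333)
  = −0.75 × (-1.311807) = 0.983855 substitutions/site.

0.984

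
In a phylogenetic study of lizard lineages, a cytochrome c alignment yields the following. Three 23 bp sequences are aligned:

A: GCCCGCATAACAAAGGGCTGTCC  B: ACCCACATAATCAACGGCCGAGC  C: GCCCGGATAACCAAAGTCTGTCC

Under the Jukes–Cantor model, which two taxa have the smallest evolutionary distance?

A and C

A–B: 8/23 differ, p = 0.348, d = 0.467.
A–C: 4/23 differ, p = 0.174, d = 0.198.
B–C: 9/23 differ, p = 0.391, d = 0.553.
The smallest distance is between A and C.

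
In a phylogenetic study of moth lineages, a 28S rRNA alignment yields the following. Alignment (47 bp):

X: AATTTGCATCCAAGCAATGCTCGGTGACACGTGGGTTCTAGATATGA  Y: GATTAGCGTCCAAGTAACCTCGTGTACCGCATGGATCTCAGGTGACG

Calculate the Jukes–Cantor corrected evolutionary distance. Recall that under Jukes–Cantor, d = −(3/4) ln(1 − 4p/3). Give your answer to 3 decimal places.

0.793

The sequences differ at 23 of 47 sites, so p = 23/47 ≈ 0.489362.
d = −(3/4) ln(1 − 4p/3) = −0.75 ln(1 − 0.652483) = −0.75 ln(0.347517)
  = −0.75 × (-1.056942) = 0.792707 substitutions/site.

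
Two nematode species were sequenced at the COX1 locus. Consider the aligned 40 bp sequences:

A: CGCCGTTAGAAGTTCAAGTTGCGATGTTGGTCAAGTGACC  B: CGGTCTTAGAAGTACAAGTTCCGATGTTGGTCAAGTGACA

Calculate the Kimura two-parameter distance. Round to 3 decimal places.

0.168

Of 40 sites, 1 differences are transitions and 5 are transversions, so P = 1/40 = 0.025 and Q = 5/40 = 0.125.
Under the Kimura two-parameter model, d = −½ ln(1 − 2P − Q) − ¼ ln(1 − 2Q).
1 − 2P − Q = 0.825, giving −½ ln(0.825) = 0.096186.
1 − 2Q = 0.75, giving −¼ ln(0.75) = 0.071921.
d = 0.096186 + 0.071921 = 0.168107.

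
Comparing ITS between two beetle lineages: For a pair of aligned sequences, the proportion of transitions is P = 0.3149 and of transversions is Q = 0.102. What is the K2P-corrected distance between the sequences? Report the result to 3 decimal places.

0.715

Under the Kimura two-parameter model, d = −½ ln(1 − 2P − Q) − ¼ ln(1 − 2Q).
1 − 2P − Q = 0.2682, giving −½ ln(0.2682) = 0.658011.
1 − 2Q = 0.796, giving −¼ ln(0.796) = 0.057039.
d = 0.658011 + 0.057039 = 0.715050.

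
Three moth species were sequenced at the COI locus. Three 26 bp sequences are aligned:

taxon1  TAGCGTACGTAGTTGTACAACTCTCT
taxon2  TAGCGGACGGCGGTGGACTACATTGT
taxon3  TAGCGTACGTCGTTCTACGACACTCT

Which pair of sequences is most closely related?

taxon1–taxon2: 9/26 differ, p = 0.346, d = 0.464.
taxon1–taxon3: 4/26 differ, p = 0.154, d = 0.172.
taxon2–taxon3: 8/26 differ, p = 0.308, d = 0.396.
The smallest distance is between taxon1 and taxon3.

taxon1 and taxon3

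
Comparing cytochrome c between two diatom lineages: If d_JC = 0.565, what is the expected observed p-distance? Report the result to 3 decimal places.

p = (3/4)(1 − e^(−4d/3)) = 0.75 × (1 − e^(-0.753333)) = 0.75 × (1 − 0.470795) = 0.396904.

0.397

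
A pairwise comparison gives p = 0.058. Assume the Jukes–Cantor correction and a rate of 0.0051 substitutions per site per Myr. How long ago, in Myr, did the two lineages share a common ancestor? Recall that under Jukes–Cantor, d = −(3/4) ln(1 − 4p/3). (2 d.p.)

5.92

d = −(3/4) ln(1 − 4p/3) = −0.75 ln(1 − 0.077333) = −0.75 ln(0.922667)
  = −0.75 × (-0.080487) = 0.060365 substitutions/site.
Under a molecular clock d = 2μt, so t = d/(2μ) = 0.060365 / (2 × 0.0051) = 5.92 Myr.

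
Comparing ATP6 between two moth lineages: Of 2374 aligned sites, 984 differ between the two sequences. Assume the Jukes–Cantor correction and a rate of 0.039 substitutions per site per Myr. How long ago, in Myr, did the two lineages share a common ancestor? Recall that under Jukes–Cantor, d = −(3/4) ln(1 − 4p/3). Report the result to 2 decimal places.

7.73

p = 984/2374 ≈ 0.41449.
d = −(3/4) ln(1 − 4p/3) = −0.75 ln(1 − 0.552653) = −0.75 ln(0.447347)
  = −0.75 × (-0.804421) = 0.603316 substitutions/site.
Under a molecular clock d = 2μt, so t = d/(2μ) = 0.603316 / (2 × 0.039) = 7.73 Myr.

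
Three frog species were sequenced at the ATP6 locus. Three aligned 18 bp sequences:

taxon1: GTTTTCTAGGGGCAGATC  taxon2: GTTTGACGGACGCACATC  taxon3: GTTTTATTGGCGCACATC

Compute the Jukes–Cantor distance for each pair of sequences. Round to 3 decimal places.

d(taxon1,taxon2) = 0.548, d(taxon1,taxon3) = 0.264, d(taxon2,taxon3) = 0.264

taxon1–taxon2: 7/18 sites differ → p ≈ 0.388889, d = −0.75 ln(1 − 0.518519) = 0.548166 ≈ 0.548.
taxon1–taxon3: 4/18 sites differ → p ≈ 0.222222, d = −0.75 ln(1 − 0.296296) = 0.263548 ≈ 0.264.
taxon2–taxon3: 4/18 sites differ → p ≈ 0.222222, d = −0.75 ln(1 − 0.296296) = 0.263548 ≈ 0.264.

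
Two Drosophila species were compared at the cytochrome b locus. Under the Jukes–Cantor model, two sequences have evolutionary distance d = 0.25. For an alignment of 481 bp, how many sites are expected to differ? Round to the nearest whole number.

Invert JC69: p = (3/4)(1 − e^(−4d/3)) = 0.75 × (1 − e^(-0.333333)) = 0.75 × (1 − 0.716532) = 0.212601.
Expected differing sites = pL ≈ 0.212601 × 481 = 102.261081 ≈ 102.

102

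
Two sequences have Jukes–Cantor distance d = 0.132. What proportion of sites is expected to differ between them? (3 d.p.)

p = (3/4)(1 − e^(−4d/3)) = 0.75 × (1 − e^(-0.176)) = 0.75 × (1 − 0.838618) = 0.121037.

0.121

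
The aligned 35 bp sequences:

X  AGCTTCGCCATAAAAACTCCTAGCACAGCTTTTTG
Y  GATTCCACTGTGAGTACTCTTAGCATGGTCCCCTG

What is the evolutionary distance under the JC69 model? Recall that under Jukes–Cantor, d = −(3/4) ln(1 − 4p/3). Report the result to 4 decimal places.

0.8681

The sequences differ at 18 of 35 sites, so p = 18/35 ≈ 0.514286.
d = −(3/4) ln(1 − 4p/3) = −0.75 ln(1 − 0.685715) = −0.75 ln(0.314285)
  = −0.75 × (-1.157455) = 0.868091 substitutions/site.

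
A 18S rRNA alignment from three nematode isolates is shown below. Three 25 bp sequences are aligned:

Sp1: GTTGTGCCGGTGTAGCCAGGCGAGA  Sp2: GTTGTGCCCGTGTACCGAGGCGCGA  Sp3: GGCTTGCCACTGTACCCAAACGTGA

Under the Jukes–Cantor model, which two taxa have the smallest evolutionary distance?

Sp1–Sp2: 4/25 differ, p = 0.160, d = 0.180.
Sp1–Sp3: 9/25 differ, p = 0.360, d = 0.490.
Sp2–Sp3: 9/25 differ, p = 0.360, d = 0.490.
The smallest distance is between Sp1 and Sp2.

Sp1 and Sp2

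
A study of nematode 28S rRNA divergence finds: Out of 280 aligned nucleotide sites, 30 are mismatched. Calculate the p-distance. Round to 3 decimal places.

p = 30/280 = 0.107142… ≈ 0.107 (to 3 d.p.).

0.107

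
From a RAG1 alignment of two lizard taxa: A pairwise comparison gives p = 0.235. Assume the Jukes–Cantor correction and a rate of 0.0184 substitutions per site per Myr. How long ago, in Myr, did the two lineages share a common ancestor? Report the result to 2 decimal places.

7.66

d = −(3/4) ln(1 − 4p/3) = −0.75 ln(1 − 0.313333) = −0.75 ln(0.686667)
  = −0.75 × (-0.375906) = 0.281930 substitutions/site.
Under a molecular clock d = 2μt, so t = d/(2μ) = 0.281930 / (2 × 0.0184) = 7.66 Myr.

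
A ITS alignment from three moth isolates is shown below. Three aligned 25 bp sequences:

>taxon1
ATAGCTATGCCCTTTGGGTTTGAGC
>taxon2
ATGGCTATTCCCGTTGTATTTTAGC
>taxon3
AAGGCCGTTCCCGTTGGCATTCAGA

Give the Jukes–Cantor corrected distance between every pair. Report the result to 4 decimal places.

taxon1–taxon2: 6/25 sites differ → p = 0.24, d = −0.75 ln(1 − 0.32) = 0.289247 ≈ 0.2892.
taxon1–taxon3: 10/25 sites differ → p = 0.4, d = −0.75 ln(1 − 0.533333) = 0.571605 ≈ 0.5716.
taxon2–taxon3: 8/25 sites differ → p = 0.32, d = −0.75 ln(1 − 0.426667) = 0.417216 ≈ 0.4172.

d(taxon1,taxon2) = 0.2892, d(taxon1,taxon3) = 0.5716, d(taxon2,taxon3) = 0.4172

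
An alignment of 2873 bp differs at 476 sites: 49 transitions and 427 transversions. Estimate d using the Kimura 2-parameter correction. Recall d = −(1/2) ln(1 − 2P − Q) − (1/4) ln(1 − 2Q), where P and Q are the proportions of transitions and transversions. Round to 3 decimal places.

P = 49/2873 ≈ 0.017055 and Q = 427/2873 ≈ 0.148625.
Under the Kimura two-parameter model, d = −½ ln(1 − 2P − Q) − ¼ ln(1 − 2Q).
1 − 2P − Q = 0.817265, giving −½ ln(0.817265) = 0.100896.
1 − 2Q = 0.70275, giving −¼ ln(0.70275) = 0.088189.
d = 0.100896 + 0.088189 = 0.189085.

0.189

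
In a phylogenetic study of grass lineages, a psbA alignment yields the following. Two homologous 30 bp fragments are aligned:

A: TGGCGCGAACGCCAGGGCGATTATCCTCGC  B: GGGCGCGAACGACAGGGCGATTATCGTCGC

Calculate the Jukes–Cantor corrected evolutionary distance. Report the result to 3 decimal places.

0.107

The sequences differ at 3 of 30 sites (1, 12, 26), so p = 3/30 = 0.1.
d = −(3/4) ln(1 − 4p/3) = −0.75 ln(1 − 0.133333) = −0.75 ln(0.866667)
  = −0.75 × (-0.143100) = 0.107325 substitutions/site.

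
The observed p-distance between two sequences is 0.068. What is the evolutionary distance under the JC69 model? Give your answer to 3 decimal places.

d = −(3/4) ln(1 − 4p/3) = −0.75 ln(1 − 0.090667) = −0.75 ln(0.909333)
  = −0.75 × (-0.095044) = 0.071283 substitutions/site.

0.071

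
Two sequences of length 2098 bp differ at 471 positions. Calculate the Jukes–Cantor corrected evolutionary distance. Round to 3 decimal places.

p = 471/2098 ≈ 0.2245.
d = −(3/4) ln(1 − 4p/3) = −0.75 ln(1 − 0.299333) = −0.75 ln(0.700667)
  = −0.75 × (-0.355723) = 0.266792 substitutions/site.

0.267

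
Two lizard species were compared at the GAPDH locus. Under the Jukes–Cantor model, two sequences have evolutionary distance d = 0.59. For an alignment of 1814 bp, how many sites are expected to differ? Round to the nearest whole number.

Invert JC69: p = (3/4)(1 − e^(−4d/3)) = 0.75 × (1 − e^(-0.786667)) = 0.75 × (1 − 0.455360) = 0.408480.
Expected differing sites = pL ≈ 0.408480 × 1814 = 740.98272 ≈ 741.

741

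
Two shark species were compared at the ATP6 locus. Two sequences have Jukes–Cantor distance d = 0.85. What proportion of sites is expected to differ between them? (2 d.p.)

p = (3/4)(1 − e^(−4d/3)) = 0.75 × (1 − e^(-1.133333)) = 0.75 × (1 − 0.321958) = 0.508532.

0.51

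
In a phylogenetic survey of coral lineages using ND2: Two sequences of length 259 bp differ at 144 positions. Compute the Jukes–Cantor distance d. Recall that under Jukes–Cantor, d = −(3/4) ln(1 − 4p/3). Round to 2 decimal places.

p = 144/259 ≈ 0.555985.
d = −(3/4) ln(1 − 4p/3) = −0.75 ln(1 − 0.741313) = −0.75 ln(0.258687)
  = −0.75 × (-1.352136) = 1.014102 substitutions/site.

1.01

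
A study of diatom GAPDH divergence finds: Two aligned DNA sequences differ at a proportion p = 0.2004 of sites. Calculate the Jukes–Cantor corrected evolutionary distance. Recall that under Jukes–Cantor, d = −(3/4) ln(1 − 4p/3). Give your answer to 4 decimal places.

0.2332

d = −(3/4) ln(1 − 4p/3) = −0.75 ln(1 − 0.2672) = −0.75 ln(0.7328)
  = −0.75 × (-0.310882) = 0.233162 substitutions/site.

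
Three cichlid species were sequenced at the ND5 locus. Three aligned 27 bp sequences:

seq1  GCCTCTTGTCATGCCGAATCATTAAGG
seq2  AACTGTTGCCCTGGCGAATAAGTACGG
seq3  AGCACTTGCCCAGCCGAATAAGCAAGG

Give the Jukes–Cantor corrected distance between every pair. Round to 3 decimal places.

seq1–seq2: 9/27 sites differ → p ≈ 0.333333, d = −0.75 ln(1 − 0.444444) = 0.440839 ≈ 0.441.
seq1–seq3: 9/27 sites differ → p ≈ 0.333333, d = −0.75 ln(1 − 0.444444) = 0.440839 ≈ 0.441.
seq2–seq3: 7/27 sites differ → p ≈ 0.259259, d = −0.75 ln(1 − 0.345679) = 0.318118 ≈ 0.318.

d(seq1,seq2) = 0.441, d(seq1,seq3) = 0.441, d(seq2,seq3) = 0.318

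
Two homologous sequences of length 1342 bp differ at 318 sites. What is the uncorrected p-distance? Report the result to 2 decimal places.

0.24

p = 318/1342 = 0.236959… ≈ 0.24 (to 2 d.p.).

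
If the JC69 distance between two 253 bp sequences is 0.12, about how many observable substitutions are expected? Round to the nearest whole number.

Invert JC69: p = (3/4)(1 − e^(−4d/3)) = 0.75 × (1 − e^(-0.16)) = 0.75 × (1 − 0.852144) = 0.110892.
Expected differing sites = pL ≈ 0.110892 × 253 = 28.055676 ≈ 28.

28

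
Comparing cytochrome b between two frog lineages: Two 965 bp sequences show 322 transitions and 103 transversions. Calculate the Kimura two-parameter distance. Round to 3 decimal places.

0.804

P = 322/965 ≈ 0.333679 and Q = 103/965 ≈ 0.106736.
Under the Kimura two-parameter model, d = −½ ln(1 − 2P − Q) − ¼ ln(1 − 2Q).
1 − 2P − Q = 0.225906, giving −½ ln(0.225906) = 0.743818.
1 − 2Q = 0.786528, giving −¼ ln(0.786528) = 0.060032.
d = 0.743818 + 0.060032 = 0.803850.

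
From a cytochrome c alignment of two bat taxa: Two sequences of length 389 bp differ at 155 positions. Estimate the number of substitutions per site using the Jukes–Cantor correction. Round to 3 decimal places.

p = 155/389 ≈ 0.398458.
d = −(3/4) ln(1 − 4p/3) = −0.75 ln(1 − 0.531277) = −0.75 ln(0.468723)
  = −0.75 × (-0.757743) = 0.568307 substitutions/site.

0.568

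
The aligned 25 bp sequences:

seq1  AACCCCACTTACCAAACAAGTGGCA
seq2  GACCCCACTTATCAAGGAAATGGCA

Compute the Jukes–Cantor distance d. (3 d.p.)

The sequences differ at 5 of 25 sites (1, 12, 16, 17, 20), so p = 5/25 = 0.2.
d = −(3/4) ln(1 − 4p/3) = −0.75 ln(1 − 0.266667) = −0.75 ln(0.733333)
  = −0.75 × (-0.310155) = 0.232616 substitutions/site.

0.233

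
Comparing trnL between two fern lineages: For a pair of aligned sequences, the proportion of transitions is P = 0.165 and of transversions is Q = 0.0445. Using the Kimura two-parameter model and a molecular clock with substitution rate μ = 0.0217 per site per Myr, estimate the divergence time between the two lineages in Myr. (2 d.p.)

5.94

Under the Kimura two-parameter model, d = −½ ln(1 − 2P − Q) − ¼ ln(1 − 2Q).
1 − 2P − Q = 0.6255, giving −½ ln(0.6255) = 0.234602.
1 − 2Q = 0.911, giving −¼ ln(0.911) = 0.023303.
d = 0.234602 + 0.023303 = 0.257905.
Under a molecular clock d = 2μt, so t = d/(2μ) = 0.257905 / (2 × 0.0217) = 5.94 Myr.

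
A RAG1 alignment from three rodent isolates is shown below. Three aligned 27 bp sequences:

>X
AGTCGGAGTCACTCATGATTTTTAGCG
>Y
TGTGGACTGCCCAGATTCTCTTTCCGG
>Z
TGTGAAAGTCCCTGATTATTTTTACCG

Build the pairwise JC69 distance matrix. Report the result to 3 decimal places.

d(X,Y) = 1.012, d(X,Z) = 0.377, d(Y,Z) = 0.441

X–Y: 15/27 sites differ → p ≈ 0.555556, d = −0.75 ln(1 − 0.740741) = 1.012446 ≈ 1.012.
X–Z: 8/27 sites differ → p ≈ 0.296296, d = −0.75 ln(1 − 0.395061) = 0.376971 ≈ 0.377.
Y–Z: 9/27 sites differ → p ≈ 0.333333, d = −0.75 ln(1 − 0.444444) = 0.440839 ≈ 0.441.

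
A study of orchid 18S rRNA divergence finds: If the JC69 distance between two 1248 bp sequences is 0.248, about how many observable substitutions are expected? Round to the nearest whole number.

264

Invert JC69: p = (3/4)(1 − e^(−4d/3)) = 0.75 × (1 − e^(-0.330667)) = 0.75 × (1 − 0.718444) = 0.211167.
Expected differing sites = pL ≈ 0.211167 × 1248 = 263.536416 ≈ 264.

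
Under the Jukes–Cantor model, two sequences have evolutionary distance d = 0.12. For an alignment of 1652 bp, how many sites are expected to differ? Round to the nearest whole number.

183

Invert JC69: p = (3/4)(1 − e^(−4d/3)) = 0.75 × (1 − e^(-0.16)) = 0.75 × (1 − 0.852144) = 0.110892.
Expected differing sites = pL ≈ 0.110892 × 1652 = 183.193584 ≈ 183.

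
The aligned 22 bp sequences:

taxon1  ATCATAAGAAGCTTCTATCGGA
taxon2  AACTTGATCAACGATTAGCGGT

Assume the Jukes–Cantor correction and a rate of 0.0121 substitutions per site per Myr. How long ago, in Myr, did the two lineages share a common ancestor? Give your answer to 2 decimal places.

34.05

The sequences differ at 11 of 22 sites, so p = 11/22 = 0.5.
d = −(3/4) ln(1 − 4p/3) = −0.75 ln(1 − 0.666667) = −0.75 ln(0.333333)
  = −0.75 × (-1.098613) = 0.823960 substitutions/site.
Under a molecular clock d = 2μt, so t = d/(2μ) = 0.823960 / (2 × 0.0121) = 34.05 Myr.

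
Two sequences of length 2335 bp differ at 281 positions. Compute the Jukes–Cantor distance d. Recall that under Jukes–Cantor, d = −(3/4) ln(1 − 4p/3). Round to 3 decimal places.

p = 281/2335 ≈ 0.120343.
d = −(3/4) ln(1 − 4p/3) = −0.75 ln(1 − 0.160457) = −0.75 ln(0.839543)
  = −0.75 × (-0.174898) = 0.131174 substitutions/site.

0.131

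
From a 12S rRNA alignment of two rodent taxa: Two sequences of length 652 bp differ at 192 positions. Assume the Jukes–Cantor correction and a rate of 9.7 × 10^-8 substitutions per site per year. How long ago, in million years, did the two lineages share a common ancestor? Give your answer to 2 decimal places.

p = 192/652 ≈ 0.294479.
d = −(3/4) ln(1 − 4p/3) = −0.75 ln(1 − 0.392639) = −0.75 ln(0.607361)
  = −0.75 × (-0.498632) = 0.373974 substitutions/site.
Under a molecular clock d = 2μt, so t = d/(2μ) = 0.373974 / (2 × 9.7 × 10^-8) = 1.93 million years.

1.93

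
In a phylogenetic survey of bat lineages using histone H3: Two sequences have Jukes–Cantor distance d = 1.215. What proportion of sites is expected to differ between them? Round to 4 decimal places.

p = (3/4)(1 − e^(−4d/3)) = 0.75 × (1 − e^(-1.62)) = 0.75 × (1 − 0.197899) = 0.601576.

0.6016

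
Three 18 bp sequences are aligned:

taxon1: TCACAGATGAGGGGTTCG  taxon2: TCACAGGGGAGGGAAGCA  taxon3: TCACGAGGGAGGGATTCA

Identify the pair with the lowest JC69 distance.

taxon2 and taxon3

taxon1–taxon2: 6/18 differ, p = 0.333, d = 0.441.
taxon1–taxon3: 6/18 differ, p = 0.333, d = 0.441.
taxon2–taxon3: 4/18 differ, p = 0.222, d = 0.264.
The smallest distance is between taxon2 and taxon3.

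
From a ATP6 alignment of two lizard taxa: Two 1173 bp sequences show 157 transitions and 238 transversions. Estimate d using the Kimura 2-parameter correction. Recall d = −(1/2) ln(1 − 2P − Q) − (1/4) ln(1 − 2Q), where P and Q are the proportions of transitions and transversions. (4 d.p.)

0.4481

P = 157/1173 ≈ 0.133845 and Q = 238/1173 ≈ 0.202899.
Under the Kimura two-parameter model, d = −½ ln(1 − 2P − Q) − ¼ ln(1 − 2Q).
1 − 2P − Q = 0.529411, giving −½ ln(0.529411) = 0.317995.
1 − 2Q = 0.594202, giving −¼ ln(0.594202) = 0.130134.
d = 0.317995 + 0.130134 = 0.448129.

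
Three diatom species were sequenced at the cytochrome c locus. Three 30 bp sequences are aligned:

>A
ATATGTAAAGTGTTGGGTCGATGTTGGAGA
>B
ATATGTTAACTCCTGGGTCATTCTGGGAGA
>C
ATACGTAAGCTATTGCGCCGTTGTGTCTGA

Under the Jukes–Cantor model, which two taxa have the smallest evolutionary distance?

A and B

A–B: 8/30 differ, p = 0.267, d = 0.330.
A–C: 11/30 differ, p = 0.367, d = 0.503.
B–C: 12/30 differ, p = 0.400, d = 0.572.
The smallest distance is between A and B.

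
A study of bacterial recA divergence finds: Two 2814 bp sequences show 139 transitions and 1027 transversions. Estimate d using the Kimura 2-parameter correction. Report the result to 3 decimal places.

0.639

P = 139/2814 ≈ 0.049396 and Q = 1027/2814 ≈ 0.364961.
Under the Kimura two-parameter model, d = −½ ln(1 − 2P − Q) − ¼ ln(1 − 2Q).
1 − 2P − Q = 0.536247, giving −½ ln(0.536247) = 0.311580.
1 − 2Q = 0.270078, giving −¼ ln(0.270078) = 0.327261.
d = 0.311580 + 0.327261 = 0.638841.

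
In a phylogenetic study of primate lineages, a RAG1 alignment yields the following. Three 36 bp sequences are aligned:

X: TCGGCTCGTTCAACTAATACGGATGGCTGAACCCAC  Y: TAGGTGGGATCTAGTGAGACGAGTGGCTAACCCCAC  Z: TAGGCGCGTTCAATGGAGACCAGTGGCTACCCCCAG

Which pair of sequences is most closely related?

X–Y: 13/36 differ, p = 0.361, d = 0.493.
X–Z: 13/36 differ, p = 0.361, d = 0.493.
Y–Z: 9/36 differ, p = 0.250, d = 0.304.
The smallest distance is between Y and Z.

Y and Z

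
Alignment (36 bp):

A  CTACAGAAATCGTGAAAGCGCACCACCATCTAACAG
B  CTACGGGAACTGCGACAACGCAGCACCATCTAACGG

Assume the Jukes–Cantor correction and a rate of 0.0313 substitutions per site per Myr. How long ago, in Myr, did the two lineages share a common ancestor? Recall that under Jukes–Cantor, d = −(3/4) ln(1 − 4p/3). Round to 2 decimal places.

The sequences differ at 9 of 36 sites (5, 7, 10, 11, 13, 16, 18, 23, 35), so p = 9/36 = 0.25.
d = −(3/4) ln(1 − 4p/3) = −0.75 ln(1 − 0.333333) = −0.75 ln(0.666667)
  = −0.75 × (-0.405465) = 0.304099 substitutions/site.
Under a molecular clock d = 2μt, so t = d/(2μ) = 0.304099 / (2 × 0.0313) = 4.86 Myr.

4.86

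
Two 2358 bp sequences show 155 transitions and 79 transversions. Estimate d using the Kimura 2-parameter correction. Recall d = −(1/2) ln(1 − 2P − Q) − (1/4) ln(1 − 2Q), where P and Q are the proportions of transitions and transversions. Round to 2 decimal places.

0.11

P = 155/2358 ≈ 0.065734 and Q = 79/2358 ≈ 0.033503.
Under the Kimura two-parameter model, d = −½ ln(1 − 2P − Q) − ¼ ln(1 − 2Q).
1 − 2P − Q = 0.835029, giving −½ ln(0.835029) = 0.090144.
1 − 2Q = 0.932994, giving −¼ ln(0.932994) = 0.017339.
d = 0.090144 + 0.017339 = 0.107483.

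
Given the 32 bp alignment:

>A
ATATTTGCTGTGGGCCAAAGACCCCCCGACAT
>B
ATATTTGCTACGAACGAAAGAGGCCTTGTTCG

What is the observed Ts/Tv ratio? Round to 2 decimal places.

1.17

Transitions are A↔G and C↔T; transversions are all other mismatches.
Transitions: 7. Transversions: 6.
R = 7/6 = 1.166666… ≈ 1.17 (to 2 d.p.).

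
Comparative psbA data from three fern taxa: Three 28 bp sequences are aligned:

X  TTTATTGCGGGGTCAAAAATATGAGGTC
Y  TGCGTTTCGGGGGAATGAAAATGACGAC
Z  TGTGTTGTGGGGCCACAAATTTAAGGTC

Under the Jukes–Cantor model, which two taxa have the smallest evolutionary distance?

X and Z

X–Y: 11/28 differ, p = 0.393, d = 0.556.
X–Z: 7/28 differ, p = 0.250, d = 0.304.
Y–Z: 12/28 differ, p = 0.429, d = 0.635.
The smallest distance is between X and Z.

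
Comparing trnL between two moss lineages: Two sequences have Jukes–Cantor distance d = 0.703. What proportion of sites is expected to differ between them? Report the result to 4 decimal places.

0.4562

p = (3/4)(1 − e^(−4d/3)) = 0.75 × (1 − e^(-0.937333)) = 0.75 × (1 − 0.391671) = 0.456247.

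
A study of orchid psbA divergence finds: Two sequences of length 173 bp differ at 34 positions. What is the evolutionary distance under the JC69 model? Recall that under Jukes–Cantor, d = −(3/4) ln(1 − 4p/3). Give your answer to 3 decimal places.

0.228

p = 34/173 ≈ 0.196532.
d = −(3/4) ln(1 − 4p/3) = −0.75 ln(1 − 0.262043) = −0.75 ln(0.737957)
  = −0.75 × (-0.303870) = 0.227903 substitutions/site.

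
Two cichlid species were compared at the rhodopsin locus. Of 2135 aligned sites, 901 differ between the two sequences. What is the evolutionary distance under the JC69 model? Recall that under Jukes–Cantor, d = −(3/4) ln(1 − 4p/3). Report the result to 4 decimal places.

p = 901/2135 ≈ 0.422014.
d = −(3/4) ln(1 − 4p/3) = −0.75 ln(1 − 0.562685) = −0.75 ln(0.437315)
  = −0.75 × (-0.827102) = 0.620327 substitutions/site.

0.6203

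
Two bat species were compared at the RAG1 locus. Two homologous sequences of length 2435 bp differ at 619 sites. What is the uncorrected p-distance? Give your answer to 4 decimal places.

0.2542

p = 619/2435 = 0.254209… ≈ 0.2542 (to 4 d.p.).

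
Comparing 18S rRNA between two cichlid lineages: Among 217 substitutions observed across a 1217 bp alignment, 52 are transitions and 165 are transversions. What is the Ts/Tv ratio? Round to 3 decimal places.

R = 52/165 = 0.315151… ≈ 0.315 (to 3 d.p.).

0.315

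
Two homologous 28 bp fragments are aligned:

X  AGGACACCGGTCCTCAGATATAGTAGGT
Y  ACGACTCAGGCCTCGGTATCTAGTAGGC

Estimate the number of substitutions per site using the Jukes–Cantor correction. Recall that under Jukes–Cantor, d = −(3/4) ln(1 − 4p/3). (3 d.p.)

The sequences differ at 11 of 28 sites, so p = 11/28 ≈ 0.392857.
d = −(3/4) ln(1 − 4p/3) = −0.75 ln(1 − 0.523809) = −0.75 ln(0.476191)
  = −0.75 × (-0.741936) = 0.556452 substitutions/site.

0.556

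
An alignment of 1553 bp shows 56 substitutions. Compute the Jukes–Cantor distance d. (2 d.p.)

0.04

p = 56/1553 ≈ 0.036059.
d = −(3/4) ln(1 − 4p/3) = −0.75 ln(1 − 0.048079) = −0.75 ln(0.951921)
  = −0.75 × (-0.049273) = 0.036955 substitutions/site.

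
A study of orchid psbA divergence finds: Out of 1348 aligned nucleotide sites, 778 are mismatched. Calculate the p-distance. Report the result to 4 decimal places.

0.5772

p = 778/1348 = 0.577151… ≈ 0.5772 (to 4 d.p.).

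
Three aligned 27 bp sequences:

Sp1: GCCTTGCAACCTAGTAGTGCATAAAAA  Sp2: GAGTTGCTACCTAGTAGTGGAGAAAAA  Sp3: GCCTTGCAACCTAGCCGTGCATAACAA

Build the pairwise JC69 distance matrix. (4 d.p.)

Sp1–Sp2: 5/27 sites differ → p ≈ 0.185185, d = −0.75 ln(1 − 0.246913) = 0.212681 ≈ 0.2127.
Sp1–Sp3: 3/27 sites differ → p ≈ 0.111111, d = −0.75 ln(1 − 0.148148) = 0.120257 ≈ 0.1203.
Sp2–Sp3: 8/27 sites differ → p ≈ 0.296296, d = −0.75 ln(1 − 0.395061) = 0.376971 ≈ 0.3770.

d(Sp1,Sp2) = 0.2127, d(Sp1,Sp3) = 0.1203, d(Sp2,Sp3) = 0.3770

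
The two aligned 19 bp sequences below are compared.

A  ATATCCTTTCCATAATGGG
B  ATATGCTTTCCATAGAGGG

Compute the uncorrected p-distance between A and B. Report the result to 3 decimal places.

The sequences differ at 3 of 19 positions (sites 5, 15, 16).
p = 3/19 = 0.157894… ≈ 0.158 (to 3 d.p.).

0.158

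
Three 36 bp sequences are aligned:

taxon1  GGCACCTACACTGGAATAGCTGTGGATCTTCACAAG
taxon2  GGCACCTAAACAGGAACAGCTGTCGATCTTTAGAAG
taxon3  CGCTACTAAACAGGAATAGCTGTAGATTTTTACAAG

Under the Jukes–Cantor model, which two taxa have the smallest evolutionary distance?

taxon1–taxon2: 6/36 differ, p = 0.167, d = 0.188.
taxon1–taxon3: 8/36 differ, p = 0.222, d = 0.264.
taxon2–taxon3: 7/36 differ, p = 0.194, d = 0.225.
The smallest distance is between taxon1 and taxon2.

taxon1 and taxon2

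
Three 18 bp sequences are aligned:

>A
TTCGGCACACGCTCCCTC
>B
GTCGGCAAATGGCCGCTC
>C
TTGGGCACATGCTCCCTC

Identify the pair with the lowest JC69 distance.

A–B: 6/18 differ, p = 0.333, d = 0.441.
A–C: 2/18 differ, p = 0.111, d = 0.120.
B–C: 6/18 differ, p = 0.333, d = 0.441.
The smallest distance is between A and C.

A and C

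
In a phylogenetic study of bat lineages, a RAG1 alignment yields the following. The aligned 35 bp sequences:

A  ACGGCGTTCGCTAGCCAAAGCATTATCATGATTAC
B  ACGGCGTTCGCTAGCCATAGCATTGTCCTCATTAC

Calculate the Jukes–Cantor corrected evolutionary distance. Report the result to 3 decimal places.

0.124

The sequences differ at 4 of 35 sites (18, 25, 28, 30), so p = 4/35 ≈ 0.114286.
d = −(3/4) ln(1 − 4p/3) = −0.75 ln(1 − 0.152381) = −0.75 ln(0.847619)
  = −0.75 × (-0.165324) = 0.123993 substitutions/site.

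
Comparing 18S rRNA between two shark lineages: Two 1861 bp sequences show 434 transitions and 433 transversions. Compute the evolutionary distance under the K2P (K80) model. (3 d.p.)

0.757

P = 434/1861 ≈ 0.233208 and Q = 433/1861 ≈ 0.232671.
Under the Kimura two-parameter model, d = −½ ln(1 − 2P − Q) − ¼ ln(1 − 2Q).
1 − 2P − Q = 0.300913, giving −½ ln(0.300913) = 0.600467.
1 − 2Q = 0.534658, giving −¼ ln(0.534658) = 0.156532.
d = 0.600467 + 0.156532 = 0.756999.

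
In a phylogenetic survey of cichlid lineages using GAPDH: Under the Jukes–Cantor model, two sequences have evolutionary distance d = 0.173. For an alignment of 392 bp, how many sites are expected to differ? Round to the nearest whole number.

Invert JC69: p = (3/4)(1 − e^(−4d/3)) = 0.75 × (1 − e^(-0.230667)) = 0.75 × (1 − 0.794004) = 0.154497.
Expected differing sites = pL ≈ 0.154497 × 392 = 60.562824 ≈ 61.

61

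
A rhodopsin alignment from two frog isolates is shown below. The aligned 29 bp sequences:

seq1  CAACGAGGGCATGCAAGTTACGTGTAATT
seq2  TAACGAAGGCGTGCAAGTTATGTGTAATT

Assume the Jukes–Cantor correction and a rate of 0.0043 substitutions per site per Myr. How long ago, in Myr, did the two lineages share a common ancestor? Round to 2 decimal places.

The sequences differ at 4 of 29 sites (1, 7, 11, 21), so p = 4/29 ≈ 0.137931.
d = −(3/4) ln(1 − 4p/3) = −0.75 ln(1 − 0.183908) = −0.75 ln(0.816092)
  = −0.75 × (-0.203228) = 0.152421 substitutions/site.
Under a molecular clock d = 2μt, so t = d/(2μ) = 0.152421 / (2 × 0.0043) = 17.72 Myr.

17.72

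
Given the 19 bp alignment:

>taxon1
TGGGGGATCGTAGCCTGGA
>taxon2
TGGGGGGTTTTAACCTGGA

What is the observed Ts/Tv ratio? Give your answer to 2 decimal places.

3.00

Transitions are A↔G and C↔T; transversions are all other mismatches.
Transitions: 3. Transversions: 1.
R = 3/1 = 3.00.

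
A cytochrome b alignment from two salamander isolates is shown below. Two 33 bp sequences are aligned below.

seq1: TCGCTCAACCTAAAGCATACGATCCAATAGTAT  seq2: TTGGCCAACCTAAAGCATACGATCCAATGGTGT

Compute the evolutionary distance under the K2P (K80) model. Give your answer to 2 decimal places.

0.17

Of 33 sites, 4 differences are transitions and 1 are transversions, so P = 4/33 ≈ 0.121212 and Q = 1/33 ≈ 0.030303.
Under the Kimura two-parameter model, d = −½ ln(1 − 2P − Q) − ¼ ln(1 − 2Q).
1 − 2P − Q = 0.727273, giving −½ ln(0.727273) = 0.159227.
1 − 2Q = 0.939394, giving −¼ ln(0.939394) = 0.015630.
d = 0.159227 + 0.015630 = 0.174857.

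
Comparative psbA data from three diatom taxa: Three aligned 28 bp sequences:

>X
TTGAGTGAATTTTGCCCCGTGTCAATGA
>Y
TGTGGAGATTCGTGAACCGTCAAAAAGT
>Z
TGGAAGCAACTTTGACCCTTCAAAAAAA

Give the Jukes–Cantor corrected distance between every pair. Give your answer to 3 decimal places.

d(X,Y) = 0.824, d(X,Z) = 0.635, d(Y,Z) = 0.724

X–Y: 14/28 sites differ → p = 0.5, d = −0.75 ln(1 − 0.666667) = 0.823960 ≈ 0.824.
X–Z: 12/28 sites differ → p ≈ 0.428571, d = −0.75 ln(1 − 0.571428) = 0.635472 ≈ 0.635.
Y–Z: 13/28 sites differ → p ≈ 0.464286, d = −0.75 ln(1 − 0.619048) = 0.723811 ≈ 0.724.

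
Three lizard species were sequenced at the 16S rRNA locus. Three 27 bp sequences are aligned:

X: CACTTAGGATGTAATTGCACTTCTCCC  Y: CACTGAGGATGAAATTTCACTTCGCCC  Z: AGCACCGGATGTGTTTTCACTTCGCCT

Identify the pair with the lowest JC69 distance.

X and Y

X–Y: 4/27 differ, p = 0.148, d = 0.165.
X–Z: 10/27 differ, p = 0.370, d = 0.511.
Y–Z: 9/27 differ, p = 0.333, d = 0.441.
The smallest distance is between X and Y.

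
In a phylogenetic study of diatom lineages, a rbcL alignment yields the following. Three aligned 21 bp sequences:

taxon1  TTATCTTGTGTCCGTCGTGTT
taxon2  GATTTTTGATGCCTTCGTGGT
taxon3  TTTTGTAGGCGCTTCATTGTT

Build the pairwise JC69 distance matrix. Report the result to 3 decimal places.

d(taxon1,taxon2) = 0.635, d(taxon1,taxon3) = 0.899, d(taxon2,taxon3) = 0.899

taxon1–taxon2: 9/21 sites differ → p ≈ 0.428571, d = −0.75 ln(1 − 0.571428) = 0.635472 ≈ 0.635.
taxon1–taxon3: 11/21 sites differ → p ≈ 0.52381, d = −0.75 ln(1 − 0.698413) = 0.899023 ≈ 0.899.
taxon2–taxon3: 11/21 sites differ → p ≈ 0.52381, d = −0.75 ln(1 − 0.698413) = 0.899023 ≈ 0.899.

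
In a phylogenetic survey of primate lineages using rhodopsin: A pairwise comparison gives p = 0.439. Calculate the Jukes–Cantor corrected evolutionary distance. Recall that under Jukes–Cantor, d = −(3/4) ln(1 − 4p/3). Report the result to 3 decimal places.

0.660

d = −(3/4) ln(1 − 4p/3) = −0.75 ln(1 − 0.585333) = −0.75 ln(0.414667)
  = −0.75 × (-0.880279) = 0.660209 substitutions/site.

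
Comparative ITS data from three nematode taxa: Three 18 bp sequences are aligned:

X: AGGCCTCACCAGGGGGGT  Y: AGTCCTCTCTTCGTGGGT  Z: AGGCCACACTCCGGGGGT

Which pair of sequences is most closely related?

X–Y: 6/18 differ, p = 0.333, d = 0.441.
X–Z: 4/18 differ, p = 0.222, d = 0.264.
Y–Z: 5/18 differ, p = 0.278, d = 0.347.
The smallest distance is between X and Z.

X and Z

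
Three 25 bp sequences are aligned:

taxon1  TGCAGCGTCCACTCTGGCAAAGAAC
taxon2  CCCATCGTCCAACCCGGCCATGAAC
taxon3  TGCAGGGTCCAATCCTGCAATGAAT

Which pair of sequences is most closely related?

taxon1–taxon2: 8/25 differ, p = 0.320, d = 0.417.
taxon1–taxon3: 6/25 differ, p = 0.240, d = 0.289.
taxon2–taxon3: 8/25 differ, p = 0.320, d = 0.417.
The smallest distance is between taxon1 and taxon3.

taxon1 and taxon3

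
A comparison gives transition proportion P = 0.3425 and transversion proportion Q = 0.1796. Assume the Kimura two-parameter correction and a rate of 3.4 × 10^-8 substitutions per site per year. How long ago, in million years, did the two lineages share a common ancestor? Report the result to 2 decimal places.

16.34

Under the Kimura two-parameter model, d = −½ ln(1 − 2P − Q) − ¼ ln(1 − 2Q).
1 − 2P − Q = 0.1354, giving −½ ln(0.1354) = 0.999761.
1 − 2Q = 0.6408, giving −¼ ln(0.6408) = 0.111259.
d = 0.999761 + 0.111259 = 1.111020.
Under a molecular clock d = 2μt, so t = d/(2μ) = 1.111020 / (2 × 3.4 × 10^-8) = 16.34 million years.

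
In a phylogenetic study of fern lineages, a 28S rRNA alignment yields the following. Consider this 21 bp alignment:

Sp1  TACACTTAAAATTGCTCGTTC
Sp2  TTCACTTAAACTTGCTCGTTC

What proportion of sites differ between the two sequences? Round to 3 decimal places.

The sequences differ at 2 of 21 positions (sites 2, 11).
p = 2/21 = 0.095238… ≈ 0.095 (to 3 d.p.).

0.095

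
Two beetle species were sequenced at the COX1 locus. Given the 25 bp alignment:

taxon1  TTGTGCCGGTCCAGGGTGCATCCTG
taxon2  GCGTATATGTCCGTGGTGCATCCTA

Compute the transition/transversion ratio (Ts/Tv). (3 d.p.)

1.250

Transitions are A↔G and C↔T; transversions are all other mismatches.
Transitions: 5. Transversions: 4.
R = 5/4 = 1.250.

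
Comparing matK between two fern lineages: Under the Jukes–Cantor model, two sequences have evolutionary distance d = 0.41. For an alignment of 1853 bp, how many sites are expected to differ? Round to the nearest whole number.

Invert JC69: p = (3/4)(1 − e^(−4d/3)) = 0.75 × (1 − e^(-0.546667)) = 0.75 × (1 − 0.578876) = 0.315843.
Expected differing sites = pL ≈ 0.315843 × 1853 = 585.257079 ≈ 585.

585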